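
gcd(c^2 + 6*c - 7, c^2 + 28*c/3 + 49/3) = c + 7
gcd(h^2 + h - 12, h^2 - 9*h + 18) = h - 3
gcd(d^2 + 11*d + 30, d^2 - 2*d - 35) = d + 5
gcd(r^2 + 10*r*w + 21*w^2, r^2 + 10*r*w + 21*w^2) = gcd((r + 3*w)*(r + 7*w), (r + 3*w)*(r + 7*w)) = r^2 + 10*r*w + 21*w^2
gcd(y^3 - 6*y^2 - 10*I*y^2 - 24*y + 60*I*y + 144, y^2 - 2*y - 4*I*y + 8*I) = y - 4*I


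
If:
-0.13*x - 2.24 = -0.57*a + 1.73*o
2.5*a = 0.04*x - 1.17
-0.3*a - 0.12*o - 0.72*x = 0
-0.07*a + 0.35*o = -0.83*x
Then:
No Solution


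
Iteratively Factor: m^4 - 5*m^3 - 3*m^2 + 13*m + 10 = (m + 1)*(m^3 - 6*m^2 + 3*m + 10) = (m - 2)*(m + 1)*(m^2 - 4*m - 5) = (m - 5)*(m - 2)*(m + 1)*(m + 1)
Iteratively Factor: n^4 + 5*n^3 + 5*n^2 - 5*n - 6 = (n + 3)*(n^3 + 2*n^2 - n - 2) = (n + 1)*(n + 3)*(n^2 + n - 2) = (n - 1)*(n + 1)*(n + 3)*(n + 2)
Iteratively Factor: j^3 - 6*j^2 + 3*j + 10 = (j - 5)*(j^2 - j - 2) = (j - 5)*(j + 1)*(j - 2)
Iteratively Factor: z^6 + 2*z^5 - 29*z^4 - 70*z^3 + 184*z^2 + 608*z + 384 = (z + 2)*(z^5 - 29*z^3 - 12*z^2 + 208*z + 192) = (z + 2)*(z + 4)*(z^4 - 4*z^3 - 13*z^2 + 40*z + 48) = (z - 4)*(z + 2)*(z + 4)*(z^3 - 13*z - 12) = (z - 4)*(z + 2)*(z + 3)*(z + 4)*(z^2 - 3*z - 4) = (z - 4)^2*(z + 2)*(z + 3)*(z + 4)*(z + 1)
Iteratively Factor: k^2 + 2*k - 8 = (k + 4)*(k - 2)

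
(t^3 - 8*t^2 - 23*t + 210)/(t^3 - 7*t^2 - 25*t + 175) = (t - 6)/(t - 5)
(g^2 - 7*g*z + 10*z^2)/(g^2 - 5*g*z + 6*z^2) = (-g + 5*z)/(-g + 3*z)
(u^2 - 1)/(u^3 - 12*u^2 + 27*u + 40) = (u - 1)/(u^2 - 13*u + 40)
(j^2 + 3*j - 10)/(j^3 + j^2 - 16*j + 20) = 1/(j - 2)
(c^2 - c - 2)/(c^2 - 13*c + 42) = (c^2 - c - 2)/(c^2 - 13*c + 42)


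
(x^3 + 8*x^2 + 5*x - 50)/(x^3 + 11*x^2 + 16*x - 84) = (x^2 + 10*x + 25)/(x^2 + 13*x + 42)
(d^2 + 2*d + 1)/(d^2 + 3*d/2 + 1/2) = 2*(d + 1)/(2*d + 1)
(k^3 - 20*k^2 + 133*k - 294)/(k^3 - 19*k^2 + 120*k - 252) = (k - 7)/(k - 6)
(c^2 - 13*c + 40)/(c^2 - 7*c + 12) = (c^2 - 13*c + 40)/(c^2 - 7*c + 12)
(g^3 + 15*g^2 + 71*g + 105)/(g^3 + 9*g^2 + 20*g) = (g^2 + 10*g + 21)/(g*(g + 4))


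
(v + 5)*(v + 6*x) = v^2 + 6*v*x + 5*v + 30*x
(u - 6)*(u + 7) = u^2 + u - 42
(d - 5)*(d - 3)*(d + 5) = d^3 - 3*d^2 - 25*d + 75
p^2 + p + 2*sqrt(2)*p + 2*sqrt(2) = (p + 1)*(p + 2*sqrt(2))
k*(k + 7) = k^2 + 7*k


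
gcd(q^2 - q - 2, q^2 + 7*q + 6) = q + 1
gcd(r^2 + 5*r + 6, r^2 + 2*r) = r + 2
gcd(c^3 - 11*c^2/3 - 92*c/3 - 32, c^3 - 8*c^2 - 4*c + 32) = c - 8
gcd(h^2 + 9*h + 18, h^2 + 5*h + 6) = h + 3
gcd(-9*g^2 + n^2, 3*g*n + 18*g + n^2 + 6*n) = 3*g + n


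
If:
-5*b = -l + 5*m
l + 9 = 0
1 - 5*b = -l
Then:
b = -8/5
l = -9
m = -1/5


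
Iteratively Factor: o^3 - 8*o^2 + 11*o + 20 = (o + 1)*(o^2 - 9*o + 20) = (o - 4)*(o + 1)*(o - 5)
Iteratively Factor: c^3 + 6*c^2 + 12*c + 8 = (c + 2)*(c^2 + 4*c + 4) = (c + 2)^2*(c + 2)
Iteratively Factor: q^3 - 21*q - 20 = (q + 4)*(q^2 - 4*q - 5) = (q - 5)*(q + 4)*(q + 1)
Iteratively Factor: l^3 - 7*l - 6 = (l - 3)*(l^2 + 3*l + 2) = (l - 3)*(l + 2)*(l + 1)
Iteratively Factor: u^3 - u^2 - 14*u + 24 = (u - 2)*(u^2 + u - 12) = (u - 3)*(u - 2)*(u + 4)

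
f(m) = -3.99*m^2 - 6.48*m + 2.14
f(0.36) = -0.71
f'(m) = -7.98*m - 6.48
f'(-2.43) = 12.91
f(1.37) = -14.23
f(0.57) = -2.85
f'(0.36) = -9.35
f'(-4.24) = 27.36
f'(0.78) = -12.70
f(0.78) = -5.34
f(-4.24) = -42.12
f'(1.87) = -21.40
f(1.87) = -23.93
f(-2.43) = -5.67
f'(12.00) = -102.24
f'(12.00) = -102.24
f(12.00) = -650.18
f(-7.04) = -149.99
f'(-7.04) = 49.70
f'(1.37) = -17.41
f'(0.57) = -11.03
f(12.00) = -650.18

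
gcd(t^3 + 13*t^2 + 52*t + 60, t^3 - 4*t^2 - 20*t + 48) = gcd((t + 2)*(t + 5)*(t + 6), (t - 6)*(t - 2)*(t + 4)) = 1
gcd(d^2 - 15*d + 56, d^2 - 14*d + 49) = d - 7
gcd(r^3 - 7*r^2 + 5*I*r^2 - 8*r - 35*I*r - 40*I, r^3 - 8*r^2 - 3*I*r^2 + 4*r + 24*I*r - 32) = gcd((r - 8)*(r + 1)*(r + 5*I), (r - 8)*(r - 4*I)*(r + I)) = r - 8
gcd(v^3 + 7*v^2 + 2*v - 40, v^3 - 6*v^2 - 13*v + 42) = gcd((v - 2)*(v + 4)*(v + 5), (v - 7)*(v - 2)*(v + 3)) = v - 2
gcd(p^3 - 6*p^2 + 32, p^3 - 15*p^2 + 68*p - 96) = p - 4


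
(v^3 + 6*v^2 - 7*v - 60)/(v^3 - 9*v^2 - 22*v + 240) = (v^2 + v - 12)/(v^2 - 14*v + 48)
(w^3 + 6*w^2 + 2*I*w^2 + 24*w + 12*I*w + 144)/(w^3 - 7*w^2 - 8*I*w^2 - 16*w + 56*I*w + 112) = (w^2 + 6*w*(1 + I) + 36*I)/(w^2 - w*(7 + 4*I) + 28*I)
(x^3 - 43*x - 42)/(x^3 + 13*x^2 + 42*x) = (x^2 - 6*x - 7)/(x*(x + 7))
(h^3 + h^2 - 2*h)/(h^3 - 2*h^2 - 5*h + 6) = h/(h - 3)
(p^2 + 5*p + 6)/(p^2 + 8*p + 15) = (p + 2)/(p + 5)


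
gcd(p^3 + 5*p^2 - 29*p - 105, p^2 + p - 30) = p - 5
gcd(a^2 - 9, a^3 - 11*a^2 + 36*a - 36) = a - 3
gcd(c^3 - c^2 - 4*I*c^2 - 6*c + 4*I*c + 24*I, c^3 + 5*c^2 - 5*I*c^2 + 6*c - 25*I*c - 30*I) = c + 2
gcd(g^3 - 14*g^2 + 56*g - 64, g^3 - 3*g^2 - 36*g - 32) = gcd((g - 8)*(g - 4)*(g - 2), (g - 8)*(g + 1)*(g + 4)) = g - 8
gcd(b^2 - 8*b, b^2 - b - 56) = b - 8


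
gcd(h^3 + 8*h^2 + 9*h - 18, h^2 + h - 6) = h + 3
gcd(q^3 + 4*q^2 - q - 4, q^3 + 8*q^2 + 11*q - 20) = q^2 + 3*q - 4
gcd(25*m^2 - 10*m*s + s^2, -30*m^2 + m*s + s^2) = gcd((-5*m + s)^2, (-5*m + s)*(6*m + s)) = -5*m + s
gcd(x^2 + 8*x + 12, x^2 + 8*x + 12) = x^2 + 8*x + 12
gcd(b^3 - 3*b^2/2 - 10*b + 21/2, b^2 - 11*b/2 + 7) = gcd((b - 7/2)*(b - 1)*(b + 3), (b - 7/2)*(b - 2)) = b - 7/2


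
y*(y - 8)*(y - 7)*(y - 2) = y^4 - 17*y^3 + 86*y^2 - 112*y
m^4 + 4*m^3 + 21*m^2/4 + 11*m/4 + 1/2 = (m + 1/2)^2*(m + 1)*(m + 2)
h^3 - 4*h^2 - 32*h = h*(h - 8)*(h + 4)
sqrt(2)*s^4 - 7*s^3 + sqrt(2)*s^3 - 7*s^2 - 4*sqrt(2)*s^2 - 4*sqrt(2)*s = s*(s - 4*sqrt(2))*(s + sqrt(2)/2)*(sqrt(2)*s + sqrt(2))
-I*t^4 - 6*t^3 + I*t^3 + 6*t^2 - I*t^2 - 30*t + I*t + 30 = (t - 5*I)*(t - 3*I)*(t + 2*I)*(-I*t + I)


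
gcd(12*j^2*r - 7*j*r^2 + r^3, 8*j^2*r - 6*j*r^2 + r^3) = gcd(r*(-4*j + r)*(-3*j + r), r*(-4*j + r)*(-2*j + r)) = -4*j*r + r^2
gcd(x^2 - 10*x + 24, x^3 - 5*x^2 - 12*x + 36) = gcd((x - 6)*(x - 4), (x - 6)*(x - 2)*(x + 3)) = x - 6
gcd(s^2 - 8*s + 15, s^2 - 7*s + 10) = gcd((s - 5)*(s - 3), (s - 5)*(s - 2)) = s - 5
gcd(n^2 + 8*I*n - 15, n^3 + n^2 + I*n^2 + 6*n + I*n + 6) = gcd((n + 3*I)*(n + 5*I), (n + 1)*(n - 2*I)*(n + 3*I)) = n + 3*I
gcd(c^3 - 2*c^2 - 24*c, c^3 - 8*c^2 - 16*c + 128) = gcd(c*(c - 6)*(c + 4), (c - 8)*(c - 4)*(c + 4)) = c + 4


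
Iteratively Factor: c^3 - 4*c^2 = (c)*(c^2 - 4*c) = c^2*(c - 4)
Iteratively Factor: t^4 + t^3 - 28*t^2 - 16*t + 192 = (t + 4)*(t^3 - 3*t^2 - 16*t + 48) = (t + 4)^2*(t^2 - 7*t + 12) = (t - 3)*(t + 4)^2*(t - 4)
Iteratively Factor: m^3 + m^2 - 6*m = (m - 2)*(m^2 + 3*m) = m*(m - 2)*(m + 3)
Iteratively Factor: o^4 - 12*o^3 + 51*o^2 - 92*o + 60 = (o - 2)*(o^3 - 10*o^2 + 31*o - 30) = (o - 3)*(o - 2)*(o^2 - 7*o + 10) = (o - 3)*(o - 2)^2*(o - 5)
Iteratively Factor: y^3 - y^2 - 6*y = (y - 3)*(y^2 + 2*y) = (y - 3)*(y + 2)*(y)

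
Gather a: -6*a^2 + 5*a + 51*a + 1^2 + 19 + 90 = -6*a^2 + 56*a + 110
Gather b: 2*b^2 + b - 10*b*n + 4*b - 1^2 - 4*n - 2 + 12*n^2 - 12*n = 2*b^2 + b*(5 - 10*n) + 12*n^2 - 16*n - 3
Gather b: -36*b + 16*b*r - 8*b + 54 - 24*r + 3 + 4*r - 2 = b*(16*r - 44) - 20*r + 55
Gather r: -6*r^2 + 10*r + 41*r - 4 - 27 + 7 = -6*r^2 + 51*r - 24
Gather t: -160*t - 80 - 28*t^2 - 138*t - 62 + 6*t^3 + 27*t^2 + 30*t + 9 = 6*t^3 - t^2 - 268*t - 133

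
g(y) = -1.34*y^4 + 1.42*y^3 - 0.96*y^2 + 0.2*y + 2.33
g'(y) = -5.36*y^3 + 4.26*y^2 - 1.92*y + 0.2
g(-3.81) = -373.26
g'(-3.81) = 365.80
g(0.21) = 2.34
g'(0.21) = -0.06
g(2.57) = -37.85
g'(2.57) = -67.58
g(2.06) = -13.05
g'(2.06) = -32.53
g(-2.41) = -68.81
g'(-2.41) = 104.60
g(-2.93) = -140.97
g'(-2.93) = 177.22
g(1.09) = 1.35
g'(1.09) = -3.77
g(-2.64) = -96.11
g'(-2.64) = 133.58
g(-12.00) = -30378.31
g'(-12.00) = 9898.76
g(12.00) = -25465.99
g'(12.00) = -8671.48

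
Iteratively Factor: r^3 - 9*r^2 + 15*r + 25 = (r + 1)*(r^2 - 10*r + 25) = (r - 5)*(r + 1)*(r - 5)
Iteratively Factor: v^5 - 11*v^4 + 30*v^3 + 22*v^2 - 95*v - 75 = (v - 5)*(v^4 - 6*v^3 + 22*v + 15) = (v - 5)*(v - 3)*(v^3 - 3*v^2 - 9*v - 5) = (v - 5)*(v - 3)*(v + 1)*(v^2 - 4*v - 5) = (v - 5)*(v - 3)*(v + 1)^2*(v - 5)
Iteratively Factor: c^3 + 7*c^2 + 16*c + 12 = (c + 2)*(c^2 + 5*c + 6) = (c + 2)^2*(c + 3)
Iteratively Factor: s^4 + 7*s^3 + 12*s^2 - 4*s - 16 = (s - 1)*(s^3 + 8*s^2 + 20*s + 16) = (s - 1)*(s + 2)*(s^2 + 6*s + 8) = (s - 1)*(s + 2)*(s + 4)*(s + 2)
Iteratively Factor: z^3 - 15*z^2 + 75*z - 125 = (z - 5)*(z^2 - 10*z + 25) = (z - 5)^2*(z - 5)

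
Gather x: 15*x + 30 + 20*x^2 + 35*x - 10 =20*x^2 + 50*x + 20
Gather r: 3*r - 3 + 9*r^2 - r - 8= 9*r^2 + 2*r - 11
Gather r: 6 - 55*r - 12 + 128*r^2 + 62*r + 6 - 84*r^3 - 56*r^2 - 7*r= -84*r^3 + 72*r^2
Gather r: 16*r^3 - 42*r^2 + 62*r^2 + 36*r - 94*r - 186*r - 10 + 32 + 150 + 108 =16*r^3 + 20*r^2 - 244*r + 280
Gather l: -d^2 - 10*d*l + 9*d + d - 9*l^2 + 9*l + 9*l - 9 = -d^2 + 10*d - 9*l^2 + l*(18 - 10*d) - 9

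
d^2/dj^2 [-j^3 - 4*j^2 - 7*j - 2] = -6*j - 8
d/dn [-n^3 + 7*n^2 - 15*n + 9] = -3*n^2 + 14*n - 15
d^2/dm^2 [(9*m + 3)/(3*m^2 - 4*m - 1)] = 6*(9*(1 - 3*m)*(-3*m^2 + 4*m + 1) - 4*(3*m - 2)^2*(3*m + 1))/(-3*m^2 + 4*m + 1)^3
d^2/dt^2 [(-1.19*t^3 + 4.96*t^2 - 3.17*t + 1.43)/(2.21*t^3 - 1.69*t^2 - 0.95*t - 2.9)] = (39.56121*t^6 - 107.886012*t^5 + 125.809554*t^4 + 321.757814*t^3 - 402.831192*t^2 + 101.93403*t + 89.45819)/(10.793861*t^9 - 24.762387*t^8 + 5.016258*t^7 - 26.029549*t^6 + 62.83095*t^5 + 7.107555*t^4 + 26.965225*t^3 - 50.49045*t^2 - 23.9685*t - 24.389)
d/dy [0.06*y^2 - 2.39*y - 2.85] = 0.12*y - 2.39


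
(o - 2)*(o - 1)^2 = o^3 - 4*o^2 + 5*o - 2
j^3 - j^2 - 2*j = j*(j - 2)*(j + 1)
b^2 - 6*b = b*(b - 6)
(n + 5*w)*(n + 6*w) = n^2 + 11*n*w + 30*w^2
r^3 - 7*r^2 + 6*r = r*(r - 6)*(r - 1)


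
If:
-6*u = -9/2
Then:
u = 3/4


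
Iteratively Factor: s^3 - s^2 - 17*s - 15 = (s - 5)*(s^2 + 4*s + 3) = (s - 5)*(s + 3)*(s + 1)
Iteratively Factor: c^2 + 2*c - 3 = (c - 1)*(c + 3)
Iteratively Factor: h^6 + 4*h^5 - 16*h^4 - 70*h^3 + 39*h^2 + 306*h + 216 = (h + 1)*(h^5 + 3*h^4 - 19*h^3 - 51*h^2 + 90*h + 216) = (h + 1)*(h + 2)*(h^4 + h^3 - 21*h^2 - 9*h + 108) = (h - 3)*(h + 1)*(h + 2)*(h^3 + 4*h^2 - 9*h - 36) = (h - 3)*(h + 1)*(h + 2)*(h + 4)*(h^2 - 9) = (h - 3)*(h + 1)*(h + 2)*(h + 3)*(h + 4)*(h - 3)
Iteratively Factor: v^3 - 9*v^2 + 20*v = (v - 4)*(v^2 - 5*v) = v*(v - 4)*(v - 5)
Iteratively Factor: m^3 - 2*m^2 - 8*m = (m - 4)*(m^2 + 2*m) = (m - 4)*(m + 2)*(m)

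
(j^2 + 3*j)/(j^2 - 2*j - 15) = j/(j - 5)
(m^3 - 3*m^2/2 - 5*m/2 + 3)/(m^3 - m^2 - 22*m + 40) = (m^2 + m/2 - 3/2)/(m^2 + m - 20)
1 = 1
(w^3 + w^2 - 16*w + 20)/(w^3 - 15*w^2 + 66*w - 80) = (w^2 + 3*w - 10)/(w^2 - 13*w + 40)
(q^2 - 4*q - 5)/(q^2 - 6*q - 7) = (q - 5)/(q - 7)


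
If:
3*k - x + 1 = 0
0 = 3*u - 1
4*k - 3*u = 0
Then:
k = 1/4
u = 1/3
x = 7/4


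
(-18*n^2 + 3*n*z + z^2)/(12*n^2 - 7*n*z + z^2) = (6*n + z)/(-4*n + z)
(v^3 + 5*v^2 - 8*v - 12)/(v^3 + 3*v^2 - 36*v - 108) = (v^2 - v - 2)/(v^2 - 3*v - 18)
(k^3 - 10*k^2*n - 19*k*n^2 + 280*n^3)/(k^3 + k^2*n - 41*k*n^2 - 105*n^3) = (k - 8*n)/(k + 3*n)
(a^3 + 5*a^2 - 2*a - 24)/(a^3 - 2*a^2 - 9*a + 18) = (a + 4)/(a - 3)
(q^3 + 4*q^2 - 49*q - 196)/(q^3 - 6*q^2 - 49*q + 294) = (q + 4)/(q - 6)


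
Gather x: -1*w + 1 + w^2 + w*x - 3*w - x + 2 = w^2 - 4*w + x*(w - 1) + 3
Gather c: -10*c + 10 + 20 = 30 - 10*c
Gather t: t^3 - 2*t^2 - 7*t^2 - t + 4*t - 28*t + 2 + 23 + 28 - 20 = t^3 - 9*t^2 - 25*t + 33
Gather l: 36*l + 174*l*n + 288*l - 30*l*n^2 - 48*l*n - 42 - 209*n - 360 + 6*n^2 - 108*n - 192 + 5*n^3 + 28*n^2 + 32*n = l*(-30*n^2 + 126*n + 324) + 5*n^3 + 34*n^2 - 285*n - 594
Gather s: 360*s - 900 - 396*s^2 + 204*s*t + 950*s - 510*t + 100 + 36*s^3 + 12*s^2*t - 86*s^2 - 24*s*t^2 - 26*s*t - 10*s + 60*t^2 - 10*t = 36*s^3 + s^2*(12*t - 482) + s*(-24*t^2 + 178*t + 1300) + 60*t^2 - 520*t - 800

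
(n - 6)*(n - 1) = n^2 - 7*n + 6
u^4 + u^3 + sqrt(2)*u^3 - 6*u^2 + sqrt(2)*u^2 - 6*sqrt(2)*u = u*(u - 2)*(u + 3)*(u + sqrt(2))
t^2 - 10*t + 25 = (t - 5)^2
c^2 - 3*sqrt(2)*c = c*(c - 3*sqrt(2))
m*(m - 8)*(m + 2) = m^3 - 6*m^2 - 16*m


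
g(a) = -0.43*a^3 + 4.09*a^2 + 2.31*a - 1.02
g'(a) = -1.29*a^2 + 8.18*a + 2.31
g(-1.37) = 4.60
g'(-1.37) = -11.32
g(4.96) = 58.59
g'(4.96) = 11.15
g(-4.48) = 109.38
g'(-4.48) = -60.23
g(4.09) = 47.43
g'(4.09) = 14.19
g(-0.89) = 0.47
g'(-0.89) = -5.99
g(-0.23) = -1.33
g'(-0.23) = 0.36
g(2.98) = 30.81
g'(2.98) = 15.23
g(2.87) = 29.13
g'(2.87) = 15.16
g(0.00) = -1.02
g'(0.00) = 2.31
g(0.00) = -1.02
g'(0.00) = 2.31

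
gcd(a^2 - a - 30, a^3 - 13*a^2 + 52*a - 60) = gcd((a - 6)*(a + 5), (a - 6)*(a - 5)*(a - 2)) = a - 6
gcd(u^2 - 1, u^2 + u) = u + 1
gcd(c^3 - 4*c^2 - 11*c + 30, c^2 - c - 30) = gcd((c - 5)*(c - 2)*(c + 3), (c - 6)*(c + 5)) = 1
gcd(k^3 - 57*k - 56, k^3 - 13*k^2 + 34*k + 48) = k^2 - 7*k - 8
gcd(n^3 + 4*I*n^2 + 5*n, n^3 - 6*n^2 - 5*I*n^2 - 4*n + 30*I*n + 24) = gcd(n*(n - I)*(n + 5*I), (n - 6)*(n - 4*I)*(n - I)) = n - I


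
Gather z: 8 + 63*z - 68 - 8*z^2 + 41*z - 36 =-8*z^2 + 104*z - 96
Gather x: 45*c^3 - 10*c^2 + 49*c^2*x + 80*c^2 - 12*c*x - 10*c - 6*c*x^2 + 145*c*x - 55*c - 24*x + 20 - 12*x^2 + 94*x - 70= 45*c^3 + 70*c^2 - 65*c + x^2*(-6*c - 12) + x*(49*c^2 + 133*c + 70) - 50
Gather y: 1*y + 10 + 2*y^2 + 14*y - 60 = 2*y^2 + 15*y - 50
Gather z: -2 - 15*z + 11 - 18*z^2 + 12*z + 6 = -18*z^2 - 3*z + 15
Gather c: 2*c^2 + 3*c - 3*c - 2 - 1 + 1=2*c^2 - 2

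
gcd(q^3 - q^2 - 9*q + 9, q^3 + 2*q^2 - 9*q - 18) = q^2 - 9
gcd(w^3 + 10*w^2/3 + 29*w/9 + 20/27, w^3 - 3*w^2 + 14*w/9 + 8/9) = w + 1/3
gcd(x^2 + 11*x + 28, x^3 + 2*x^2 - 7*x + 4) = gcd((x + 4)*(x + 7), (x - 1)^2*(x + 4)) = x + 4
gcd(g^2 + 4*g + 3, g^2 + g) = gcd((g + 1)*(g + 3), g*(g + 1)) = g + 1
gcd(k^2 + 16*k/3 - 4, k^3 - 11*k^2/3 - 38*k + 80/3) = k - 2/3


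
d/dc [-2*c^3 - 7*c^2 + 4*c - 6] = -6*c^2 - 14*c + 4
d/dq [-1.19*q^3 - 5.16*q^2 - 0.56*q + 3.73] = -3.57*q^2 - 10.32*q - 0.56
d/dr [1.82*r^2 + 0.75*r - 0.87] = 3.64*r + 0.75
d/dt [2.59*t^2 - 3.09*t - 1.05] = 5.18*t - 3.09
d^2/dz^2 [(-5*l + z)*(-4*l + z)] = 2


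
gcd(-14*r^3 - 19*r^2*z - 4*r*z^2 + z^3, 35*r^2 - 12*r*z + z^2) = -7*r + z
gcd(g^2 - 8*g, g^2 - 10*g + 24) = 1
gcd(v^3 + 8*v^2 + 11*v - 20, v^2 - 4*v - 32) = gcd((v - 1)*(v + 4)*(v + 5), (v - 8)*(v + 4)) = v + 4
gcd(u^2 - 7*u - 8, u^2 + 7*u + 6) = u + 1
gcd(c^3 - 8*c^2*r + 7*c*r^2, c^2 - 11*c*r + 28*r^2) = -c + 7*r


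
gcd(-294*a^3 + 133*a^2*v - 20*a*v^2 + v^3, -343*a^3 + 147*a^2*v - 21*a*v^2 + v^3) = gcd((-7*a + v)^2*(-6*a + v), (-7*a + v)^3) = 49*a^2 - 14*a*v + v^2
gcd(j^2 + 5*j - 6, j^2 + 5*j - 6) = j^2 + 5*j - 6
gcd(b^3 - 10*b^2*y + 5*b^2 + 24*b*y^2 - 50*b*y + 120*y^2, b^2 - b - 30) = b + 5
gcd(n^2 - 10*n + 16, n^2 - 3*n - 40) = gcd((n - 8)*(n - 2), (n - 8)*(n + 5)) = n - 8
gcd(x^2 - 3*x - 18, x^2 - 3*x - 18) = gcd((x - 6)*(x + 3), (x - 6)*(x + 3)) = x^2 - 3*x - 18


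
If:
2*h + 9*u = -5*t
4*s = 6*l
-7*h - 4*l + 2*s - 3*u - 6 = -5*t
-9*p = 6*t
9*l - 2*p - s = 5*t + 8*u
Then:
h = -2742*u/1981 - 1350/1981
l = 906*u/1981 + 264/1981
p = 1646*u/1981 - 360/1981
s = 1359*u/1981 + 396/1981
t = 540/1981 - 2469*u/1981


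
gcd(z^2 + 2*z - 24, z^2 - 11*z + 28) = z - 4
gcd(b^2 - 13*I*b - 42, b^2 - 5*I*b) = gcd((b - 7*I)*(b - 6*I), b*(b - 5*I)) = 1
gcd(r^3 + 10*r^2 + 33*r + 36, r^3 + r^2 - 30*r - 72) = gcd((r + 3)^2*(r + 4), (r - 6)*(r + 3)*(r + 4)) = r^2 + 7*r + 12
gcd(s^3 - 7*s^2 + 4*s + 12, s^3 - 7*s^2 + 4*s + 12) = s^3 - 7*s^2 + 4*s + 12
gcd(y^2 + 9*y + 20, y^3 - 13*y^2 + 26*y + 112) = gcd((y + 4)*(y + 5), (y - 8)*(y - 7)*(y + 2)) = 1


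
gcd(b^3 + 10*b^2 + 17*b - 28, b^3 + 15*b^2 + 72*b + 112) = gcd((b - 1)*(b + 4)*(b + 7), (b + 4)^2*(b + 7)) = b^2 + 11*b + 28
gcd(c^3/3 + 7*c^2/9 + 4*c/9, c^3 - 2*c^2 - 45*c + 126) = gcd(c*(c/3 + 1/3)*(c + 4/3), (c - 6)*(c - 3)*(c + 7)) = 1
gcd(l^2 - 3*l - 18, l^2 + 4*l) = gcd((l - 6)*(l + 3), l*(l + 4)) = 1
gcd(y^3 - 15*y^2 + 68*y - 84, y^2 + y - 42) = y - 6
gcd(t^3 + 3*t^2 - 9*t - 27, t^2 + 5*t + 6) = t + 3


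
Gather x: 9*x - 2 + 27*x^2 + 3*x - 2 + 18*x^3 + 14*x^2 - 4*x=18*x^3 + 41*x^2 + 8*x - 4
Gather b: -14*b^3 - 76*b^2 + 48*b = -14*b^3 - 76*b^2 + 48*b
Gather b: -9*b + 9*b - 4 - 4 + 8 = 0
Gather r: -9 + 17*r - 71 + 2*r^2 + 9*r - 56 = 2*r^2 + 26*r - 136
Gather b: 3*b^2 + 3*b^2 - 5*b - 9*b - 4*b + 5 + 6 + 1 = 6*b^2 - 18*b + 12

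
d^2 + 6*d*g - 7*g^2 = (d - g)*(d + 7*g)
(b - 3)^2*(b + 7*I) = b^3 - 6*b^2 + 7*I*b^2 + 9*b - 42*I*b + 63*I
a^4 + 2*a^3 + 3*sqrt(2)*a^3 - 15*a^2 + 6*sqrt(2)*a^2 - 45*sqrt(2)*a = a*(a - 3)*(a + 5)*(a + 3*sqrt(2))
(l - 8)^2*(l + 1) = l^3 - 15*l^2 + 48*l + 64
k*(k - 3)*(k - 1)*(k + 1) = k^4 - 3*k^3 - k^2 + 3*k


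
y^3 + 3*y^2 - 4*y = y*(y - 1)*(y + 4)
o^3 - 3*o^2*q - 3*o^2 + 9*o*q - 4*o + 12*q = (o - 4)*(o + 1)*(o - 3*q)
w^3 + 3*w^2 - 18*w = w*(w - 3)*(w + 6)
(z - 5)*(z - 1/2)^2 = z^3 - 6*z^2 + 21*z/4 - 5/4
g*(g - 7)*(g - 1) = g^3 - 8*g^2 + 7*g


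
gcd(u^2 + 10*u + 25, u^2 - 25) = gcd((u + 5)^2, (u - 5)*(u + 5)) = u + 5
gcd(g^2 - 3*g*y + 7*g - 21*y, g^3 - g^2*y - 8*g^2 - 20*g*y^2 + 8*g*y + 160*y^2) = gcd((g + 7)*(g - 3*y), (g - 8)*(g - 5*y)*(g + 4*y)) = 1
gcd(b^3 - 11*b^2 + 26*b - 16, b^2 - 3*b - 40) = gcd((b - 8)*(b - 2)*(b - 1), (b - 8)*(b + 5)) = b - 8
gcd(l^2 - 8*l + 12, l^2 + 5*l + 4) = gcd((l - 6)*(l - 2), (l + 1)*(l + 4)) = 1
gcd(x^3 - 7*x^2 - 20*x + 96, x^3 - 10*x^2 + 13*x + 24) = x^2 - 11*x + 24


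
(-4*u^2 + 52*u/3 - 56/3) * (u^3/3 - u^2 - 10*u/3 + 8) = -4*u^5/3 + 88*u^4/9 - 92*u^3/9 - 640*u^2/9 + 1808*u/9 - 448/3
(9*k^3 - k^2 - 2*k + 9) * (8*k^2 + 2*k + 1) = 72*k^5 + 10*k^4 - 9*k^3 + 67*k^2 + 16*k + 9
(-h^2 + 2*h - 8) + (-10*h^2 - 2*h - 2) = -11*h^2 - 10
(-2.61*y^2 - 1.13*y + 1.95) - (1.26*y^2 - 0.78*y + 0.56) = -3.87*y^2 - 0.35*y + 1.39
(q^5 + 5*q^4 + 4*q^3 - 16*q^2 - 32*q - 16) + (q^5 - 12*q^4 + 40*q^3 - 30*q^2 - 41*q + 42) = 2*q^5 - 7*q^4 + 44*q^3 - 46*q^2 - 73*q + 26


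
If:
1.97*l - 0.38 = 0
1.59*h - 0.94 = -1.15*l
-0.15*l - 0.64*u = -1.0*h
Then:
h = 0.45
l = 0.19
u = 0.66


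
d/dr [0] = 0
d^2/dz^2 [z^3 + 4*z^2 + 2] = 6*z + 8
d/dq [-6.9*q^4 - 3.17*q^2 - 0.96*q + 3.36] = -27.6*q^3 - 6.34*q - 0.96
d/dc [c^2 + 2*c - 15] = 2*c + 2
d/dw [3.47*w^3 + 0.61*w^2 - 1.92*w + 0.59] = 10.41*w^2 + 1.22*w - 1.92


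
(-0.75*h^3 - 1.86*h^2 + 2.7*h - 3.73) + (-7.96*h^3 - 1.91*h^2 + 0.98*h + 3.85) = -8.71*h^3 - 3.77*h^2 + 3.68*h + 0.12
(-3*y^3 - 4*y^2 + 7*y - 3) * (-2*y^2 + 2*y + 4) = 6*y^5 + 2*y^4 - 34*y^3 + 4*y^2 + 22*y - 12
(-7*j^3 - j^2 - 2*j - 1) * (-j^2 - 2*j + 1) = 7*j^5 + 15*j^4 - 3*j^3 + 4*j^2 - 1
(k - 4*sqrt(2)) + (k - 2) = 2*k - 4*sqrt(2) - 2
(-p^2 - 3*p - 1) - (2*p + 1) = -p^2 - 5*p - 2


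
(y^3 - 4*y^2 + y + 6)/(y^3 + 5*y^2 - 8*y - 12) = (y - 3)/(y + 6)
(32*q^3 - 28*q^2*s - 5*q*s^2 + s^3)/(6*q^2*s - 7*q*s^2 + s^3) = (32*q^2 + 4*q*s - s^2)/(s*(6*q - s))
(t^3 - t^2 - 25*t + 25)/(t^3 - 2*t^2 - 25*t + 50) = (t - 1)/(t - 2)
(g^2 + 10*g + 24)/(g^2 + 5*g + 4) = (g + 6)/(g + 1)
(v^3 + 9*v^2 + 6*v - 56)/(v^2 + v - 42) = (v^2 + 2*v - 8)/(v - 6)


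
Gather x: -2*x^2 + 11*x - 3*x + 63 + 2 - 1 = -2*x^2 + 8*x + 64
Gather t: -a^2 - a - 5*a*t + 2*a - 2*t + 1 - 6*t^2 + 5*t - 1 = -a^2 + a - 6*t^2 + t*(3 - 5*a)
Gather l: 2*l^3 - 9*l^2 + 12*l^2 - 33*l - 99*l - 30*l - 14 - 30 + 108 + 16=2*l^3 + 3*l^2 - 162*l + 80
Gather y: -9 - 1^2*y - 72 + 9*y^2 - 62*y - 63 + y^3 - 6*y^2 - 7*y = y^3 + 3*y^2 - 70*y - 144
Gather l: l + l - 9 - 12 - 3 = 2*l - 24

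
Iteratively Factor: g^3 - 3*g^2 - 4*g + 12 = (g - 3)*(g^2 - 4) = (g - 3)*(g + 2)*(g - 2)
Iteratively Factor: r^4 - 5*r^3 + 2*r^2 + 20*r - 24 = (r - 3)*(r^3 - 2*r^2 - 4*r + 8) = (r - 3)*(r + 2)*(r^2 - 4*r + 4) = (r - 3)*(r - 2)*(r + 2)*(r - 2)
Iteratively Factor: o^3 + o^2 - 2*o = (o + 2)*(o^2 - o) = (o - 1)*(o + 2)*(o)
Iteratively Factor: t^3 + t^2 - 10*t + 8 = (t + 4)*(t^2 - 3*t + 2) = (t - 1)*(t + 4)*(t - 2)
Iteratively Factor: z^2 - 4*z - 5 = (z + 1)*(z - 5)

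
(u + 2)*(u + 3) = u^2 + 5*u + 6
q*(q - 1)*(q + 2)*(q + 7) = q^4 + 8*q^3 + 5*q^2 - 14*q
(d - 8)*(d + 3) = d^2 - 5*d - 24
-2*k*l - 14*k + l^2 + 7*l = (-2*k + l)*(l + 7)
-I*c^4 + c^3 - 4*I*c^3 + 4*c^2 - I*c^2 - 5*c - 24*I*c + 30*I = (c + 5)*(c - 2*I)*(c + 3*I)*(-I*c + I)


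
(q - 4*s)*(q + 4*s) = q^2 - 16*s^2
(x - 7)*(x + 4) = x^2 - 3*x - 28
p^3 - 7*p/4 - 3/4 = (p - 3/2)*(p + 1/2)*(p + 1)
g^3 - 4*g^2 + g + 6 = (g - 3)*(g - 2)*(g + 1)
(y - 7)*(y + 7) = y^2 - 49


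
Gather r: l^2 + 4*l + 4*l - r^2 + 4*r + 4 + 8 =l^2 + 8*l - r^2 + 4*r + 12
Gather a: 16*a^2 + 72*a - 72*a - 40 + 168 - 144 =16*a^2 - 16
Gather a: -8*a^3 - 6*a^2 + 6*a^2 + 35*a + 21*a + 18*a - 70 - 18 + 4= -8*a^3 + 74*a - 84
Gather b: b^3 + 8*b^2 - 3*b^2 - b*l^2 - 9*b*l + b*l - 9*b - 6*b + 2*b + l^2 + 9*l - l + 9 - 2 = b^3 + 5*b^2 + b*(-l^2 - 8*l - 13) + l^2 + 8*l + 7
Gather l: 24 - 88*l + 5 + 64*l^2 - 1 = 64*l^2 - 88*l + 28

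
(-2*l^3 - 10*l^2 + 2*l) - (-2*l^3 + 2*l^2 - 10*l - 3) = -12*l^2 + 12*l + 3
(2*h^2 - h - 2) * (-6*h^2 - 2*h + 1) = -12*h^4 + 2*h^3 + 16*h^2 + 3*h - 2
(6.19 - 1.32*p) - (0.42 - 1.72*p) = 0.4*p + 5.77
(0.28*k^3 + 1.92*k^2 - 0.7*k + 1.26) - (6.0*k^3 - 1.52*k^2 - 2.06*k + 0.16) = -5.72*k^3 + 3.44*k^2 + 1.36*k + 1.1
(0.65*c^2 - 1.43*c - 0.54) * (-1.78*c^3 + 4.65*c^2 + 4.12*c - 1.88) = -1.157*c^5 + 5.5679*c^4 - 3.0103*c^3 - 9.6246*c^2 + 0.4636*c + 1.0152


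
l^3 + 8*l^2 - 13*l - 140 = (l - 4)*(l + 5)*(l + 7)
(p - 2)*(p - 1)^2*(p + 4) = p^4 - 11*p^2 + 18*p - 8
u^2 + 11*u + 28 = (u + 4)*(u + 7)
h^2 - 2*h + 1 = (h - 1)^2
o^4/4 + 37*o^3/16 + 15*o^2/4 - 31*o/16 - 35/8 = (o/4 + 1/2)*(o - 1)*(o + 5/4)*(o + 7)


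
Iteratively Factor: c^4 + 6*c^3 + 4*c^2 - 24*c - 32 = (c - 2)*(c^3 + 8*c^2 + 20*c + 16) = (c - 2)*(c + 2)*(c^2 + 6*c + 8) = (c - 2)*(c + 2)*(c + 4)*(c + 2)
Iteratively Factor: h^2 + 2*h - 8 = (h - 2)*(h + 4)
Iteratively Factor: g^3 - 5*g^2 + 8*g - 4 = (g - 2)*(g^2 - 3*g + 2) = (g - 2)^2*(g - 1)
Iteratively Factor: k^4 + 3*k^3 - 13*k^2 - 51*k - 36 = (k + 3)*(k^3 - 13*k - 12) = (k + 1)*(k + 3)*(k^2 - k - 12) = (k + 1)*(k + 3)^2*(k - 4)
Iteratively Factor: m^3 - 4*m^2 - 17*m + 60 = (m - 5)*(m^2 + m - 12) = (m - 5)*(m + 4)*(m - 3)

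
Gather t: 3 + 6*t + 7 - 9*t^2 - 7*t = -9*t^2 - t + 10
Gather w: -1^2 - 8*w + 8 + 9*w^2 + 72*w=9*w^2 + 64*w + 7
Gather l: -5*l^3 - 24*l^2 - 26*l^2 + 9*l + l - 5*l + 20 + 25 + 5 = -5*l^3 - 50*l^2 + 5*l + 50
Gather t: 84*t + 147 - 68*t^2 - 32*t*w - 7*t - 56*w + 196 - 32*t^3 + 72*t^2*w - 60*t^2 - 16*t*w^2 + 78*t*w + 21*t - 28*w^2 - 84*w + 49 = -32*t^3 + t^2*(72*w - 128) + t*(-16*w^2 + 46*w + 98) - 28*w^2 - 140*w + 392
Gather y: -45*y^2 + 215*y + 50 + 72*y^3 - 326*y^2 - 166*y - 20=72*y^3 - 371*y^2 + 49*y + 30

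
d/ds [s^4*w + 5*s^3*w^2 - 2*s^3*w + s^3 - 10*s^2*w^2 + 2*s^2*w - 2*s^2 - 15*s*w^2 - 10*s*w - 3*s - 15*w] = 4*s^3*w + 15*s^2*w^2 - 6*s^2*w + 3*s^2 - 20*s*w^2 + 4*s*w - 4*s - 15*w^2 - 10*w - 3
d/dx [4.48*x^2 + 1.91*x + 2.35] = 8.96*x + 1.91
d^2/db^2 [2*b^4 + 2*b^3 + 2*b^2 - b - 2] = 24*b^2 + 12*b + 4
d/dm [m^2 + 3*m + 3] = 2*m + 3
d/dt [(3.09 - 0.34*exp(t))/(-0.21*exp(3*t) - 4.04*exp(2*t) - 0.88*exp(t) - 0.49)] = (-0.1428*exp(3*t) + 0.5731*exp(2*t) + 24.9672*exp(t) + 2.8858)*exp(t)/(0.0441*exp(6*t) + 1.6968*exp(5*t) + 16.6912*exp(4*t) + 7.3162*exp(3*t) + 4.7336*exp(2*t) + 0.8624*exp(t) + 0.2401)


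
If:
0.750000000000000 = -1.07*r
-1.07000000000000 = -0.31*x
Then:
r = -0.70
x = 3.45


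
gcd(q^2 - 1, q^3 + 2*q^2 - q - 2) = q^2 - 1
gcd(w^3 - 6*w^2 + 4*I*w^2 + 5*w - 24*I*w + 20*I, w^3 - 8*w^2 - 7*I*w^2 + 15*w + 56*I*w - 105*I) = w - 5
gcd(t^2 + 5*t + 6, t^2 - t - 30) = 1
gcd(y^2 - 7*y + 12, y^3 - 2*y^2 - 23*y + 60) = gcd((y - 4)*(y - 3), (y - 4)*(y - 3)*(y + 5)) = y^2 - 7*y + 12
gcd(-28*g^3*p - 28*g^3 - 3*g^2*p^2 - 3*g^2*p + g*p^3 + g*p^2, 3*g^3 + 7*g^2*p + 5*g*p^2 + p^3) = 1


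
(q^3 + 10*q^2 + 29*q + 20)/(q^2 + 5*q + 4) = q + 5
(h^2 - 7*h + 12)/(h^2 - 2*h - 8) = (h - 3)/(h + 2)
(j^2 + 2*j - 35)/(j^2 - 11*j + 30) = (j + 7)/(j - 6)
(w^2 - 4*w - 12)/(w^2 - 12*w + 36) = (w + 2)/(w - 6)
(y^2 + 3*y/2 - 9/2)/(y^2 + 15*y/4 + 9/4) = 2*(2*y - 3)/(4*y + 3)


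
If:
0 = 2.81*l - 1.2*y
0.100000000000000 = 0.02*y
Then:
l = 2.14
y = 5.00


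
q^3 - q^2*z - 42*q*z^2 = q*(q - 7*z)*(q + 6*z)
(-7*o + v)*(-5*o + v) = 35*o^2 - 12*o*v + v^2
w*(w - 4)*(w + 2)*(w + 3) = w^4 + w^3 - 14*w^2 - 24*w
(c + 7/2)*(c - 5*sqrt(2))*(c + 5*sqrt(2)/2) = c^3 - 5*sqrt(2)*c^2/2 + 7*c^2/2 - 25*c - 35*sqrt(2)*c/4 - 175/2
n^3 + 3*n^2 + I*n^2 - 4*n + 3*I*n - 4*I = (n - 1)*(n + 4)*(n + I)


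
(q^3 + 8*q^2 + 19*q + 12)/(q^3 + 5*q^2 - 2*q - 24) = (q + 1)/(q - 2)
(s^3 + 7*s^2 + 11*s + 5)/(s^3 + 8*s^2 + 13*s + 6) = (s + 5)/(s + 6)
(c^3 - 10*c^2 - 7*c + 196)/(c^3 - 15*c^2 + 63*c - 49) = (c + 4)/(c - 1)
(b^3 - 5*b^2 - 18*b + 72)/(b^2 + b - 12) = b - 6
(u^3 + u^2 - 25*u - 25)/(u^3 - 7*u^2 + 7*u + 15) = (u + 5)/(u - 3)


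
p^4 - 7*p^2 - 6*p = p*(p - 3)*(p + 1)*(p + 2)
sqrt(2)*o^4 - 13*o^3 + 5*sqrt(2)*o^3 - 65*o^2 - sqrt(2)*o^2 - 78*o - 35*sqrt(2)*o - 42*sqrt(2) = (o + 2)*(o + 3)*(o - 7*sqrt(2))*(sqrt(2)*o + 1)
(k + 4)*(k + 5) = k^2 + 9*k + 20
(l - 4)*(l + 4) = l^2 - 16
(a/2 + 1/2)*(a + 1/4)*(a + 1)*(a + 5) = a^4/2 + 29*a^3/8 + 51*a^2/8 + 31*a/8 + 5/8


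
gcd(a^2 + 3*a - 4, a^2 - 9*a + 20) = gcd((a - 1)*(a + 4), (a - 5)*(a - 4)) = 1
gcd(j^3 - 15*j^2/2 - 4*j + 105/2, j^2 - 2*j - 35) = j - 7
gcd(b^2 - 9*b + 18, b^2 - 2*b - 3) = b - 3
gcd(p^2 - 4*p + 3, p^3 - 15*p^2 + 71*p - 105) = p - 3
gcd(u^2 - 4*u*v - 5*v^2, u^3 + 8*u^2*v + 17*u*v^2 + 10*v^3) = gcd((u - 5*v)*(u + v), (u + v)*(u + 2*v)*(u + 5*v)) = u + v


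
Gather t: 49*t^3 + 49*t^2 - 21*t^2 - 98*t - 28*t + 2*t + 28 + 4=49*t^3 + 28*t^2 - 124*t + 32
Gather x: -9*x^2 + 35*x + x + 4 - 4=-9*x^2 + 36*x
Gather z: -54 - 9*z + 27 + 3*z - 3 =-6*z - 30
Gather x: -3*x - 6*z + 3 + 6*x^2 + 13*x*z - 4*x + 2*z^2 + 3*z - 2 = 6*x^2 + x*(13*z - 7) + 2*z^2 - 3*z + 1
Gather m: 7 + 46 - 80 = -27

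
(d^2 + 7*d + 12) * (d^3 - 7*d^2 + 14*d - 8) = d^5 - 23*d^3 + 6*d^2 + 112*d - 96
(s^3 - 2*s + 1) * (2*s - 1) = 2*s^4 - s^3 - 4*s^2 + 4*s - 1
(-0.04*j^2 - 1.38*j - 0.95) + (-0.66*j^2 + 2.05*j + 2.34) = -0.7*j^2 + 0.67*j + 1.39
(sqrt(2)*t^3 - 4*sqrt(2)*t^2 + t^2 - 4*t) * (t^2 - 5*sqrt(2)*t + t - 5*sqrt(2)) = sqrt(2)*t^5 - 9*t^4 - 3*sqrt(2)*t^4 - 9*sqrt(2)*t^3 + 27*t^3 + 15*sqrt(2)*t^2 + 36*t^2 + 20*sqrt(2)*t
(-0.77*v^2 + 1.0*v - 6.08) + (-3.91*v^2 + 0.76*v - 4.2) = -4.68*v^2 + 1.76*v - 10.28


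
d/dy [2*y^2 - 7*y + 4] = 4*y - 7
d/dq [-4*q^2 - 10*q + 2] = -8*q - 10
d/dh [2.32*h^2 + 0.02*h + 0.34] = 4.64*h + 0.02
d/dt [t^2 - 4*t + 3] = 2*t - 4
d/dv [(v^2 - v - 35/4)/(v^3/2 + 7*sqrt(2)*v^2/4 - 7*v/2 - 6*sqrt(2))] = 2*(2*(2*v - 1)*(2*v^3 + 7*sqrt(2)*v^2 - 14*v - 24*sqrt(2)) + (-4*v^2 + 4*v + 35)*(3*v^2 + 7*sqrt(2)*v - 7))/(2*v^3 + 7*sqrt(2)*v^2 - 14*v - 24*sqrt(2))^2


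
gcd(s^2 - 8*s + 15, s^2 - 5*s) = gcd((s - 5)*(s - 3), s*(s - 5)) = s - 5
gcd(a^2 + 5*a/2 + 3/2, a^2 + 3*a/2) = a + 3/2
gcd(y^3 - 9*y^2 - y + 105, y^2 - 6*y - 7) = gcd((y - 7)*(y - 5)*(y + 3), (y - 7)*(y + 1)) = y - 7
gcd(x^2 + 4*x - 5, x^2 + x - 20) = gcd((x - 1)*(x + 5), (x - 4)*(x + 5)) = x + 5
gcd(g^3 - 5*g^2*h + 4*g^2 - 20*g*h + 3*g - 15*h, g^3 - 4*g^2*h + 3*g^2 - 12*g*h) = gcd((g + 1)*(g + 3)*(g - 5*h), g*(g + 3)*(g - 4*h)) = g + 3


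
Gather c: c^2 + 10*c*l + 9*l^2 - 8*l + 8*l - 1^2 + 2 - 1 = c^2 + 10*c*l + 9*l^2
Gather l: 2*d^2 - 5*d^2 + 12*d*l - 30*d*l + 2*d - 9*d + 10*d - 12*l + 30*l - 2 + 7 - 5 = -3*d^2 + 3*d + l*(18 - 18*d)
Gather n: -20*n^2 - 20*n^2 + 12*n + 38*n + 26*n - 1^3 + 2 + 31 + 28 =-40*n^2 + 76*n + 60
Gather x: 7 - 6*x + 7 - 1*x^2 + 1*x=-x^2 - 5*x + 14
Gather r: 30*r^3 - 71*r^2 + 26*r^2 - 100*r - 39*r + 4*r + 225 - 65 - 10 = 30*r^3 - 45*r^2 - 135*r + 150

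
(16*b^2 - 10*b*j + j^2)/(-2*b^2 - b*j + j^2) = (-8*b + j)/(b + j)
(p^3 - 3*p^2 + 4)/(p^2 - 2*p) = p - 1 - 2/p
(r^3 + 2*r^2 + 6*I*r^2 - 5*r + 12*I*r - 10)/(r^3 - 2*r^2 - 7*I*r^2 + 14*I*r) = (r^3 + r^2*(2 + 6*I) + r*(-5 + 12*I) - 10)/(r*(r^2 + r*(-2 - 7*I) + 14*I))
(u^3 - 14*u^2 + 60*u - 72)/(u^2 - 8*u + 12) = u - 6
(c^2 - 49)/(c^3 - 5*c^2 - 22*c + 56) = (c + 7)/(c^2 + 2*c - 8)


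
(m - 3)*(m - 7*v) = m^2 - 7*m*v - 3*m + 21*v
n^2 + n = n*(n + 1)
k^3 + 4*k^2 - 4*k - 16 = (k - 2)*(k + 2)*(k + 4)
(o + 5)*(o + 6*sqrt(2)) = o^2 + 5*o + 6*sqrt(2)*o + 30*sqrt(2)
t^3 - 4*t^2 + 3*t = t*(t - 3)*(t - 1)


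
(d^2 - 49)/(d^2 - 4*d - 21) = (d + 7)/(d + 3)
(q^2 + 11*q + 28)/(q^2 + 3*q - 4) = (q + 7)/(q - 1)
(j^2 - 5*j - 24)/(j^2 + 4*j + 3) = (j - 8)/(j + 1)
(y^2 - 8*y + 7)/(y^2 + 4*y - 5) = (y - 7)/(y + 5)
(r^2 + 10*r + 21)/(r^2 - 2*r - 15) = (r + 7)/(r - 5)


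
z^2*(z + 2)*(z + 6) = z^4 + 8*z^3 + 12*z^2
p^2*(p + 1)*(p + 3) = p^4 + 4*p^3 + 3*p^2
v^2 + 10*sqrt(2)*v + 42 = (v + 3*sqrt(2))*(v + 7*sqrt(2))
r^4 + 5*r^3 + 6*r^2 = r^2*(r + 2)*(r + 3)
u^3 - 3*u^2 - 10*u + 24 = (u - 4)*(u - 2)*(u + 3)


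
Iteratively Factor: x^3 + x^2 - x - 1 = (x + 1)*(x^2 - 1) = (x + 1)^2*(x - 1)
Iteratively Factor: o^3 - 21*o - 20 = (o - 5)*(o^2 + 5*o + 4) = (o - 5)*(o + 1)*(o + 4)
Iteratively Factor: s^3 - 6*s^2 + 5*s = (s)*(s^2 - 6*s + 5) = s*(s - 1)*(s - 5)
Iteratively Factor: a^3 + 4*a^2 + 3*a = (a)*(a^2 + 4*a + 3) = a*(a + 3)*(a + 1)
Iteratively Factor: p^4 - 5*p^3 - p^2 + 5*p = (p + 1)*(p^3 - 6*p^2 + 5*p) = (p - 5)*(p + 1)*(p^2 - p) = (p - 5)*(p - 1)*(p + 1)*(p)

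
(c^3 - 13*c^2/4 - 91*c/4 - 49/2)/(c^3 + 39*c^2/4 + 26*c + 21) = (c - 7)/(c + 6)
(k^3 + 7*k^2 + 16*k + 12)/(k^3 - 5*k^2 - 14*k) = (k^2 + 5*k + 6)/(k*(k - 7))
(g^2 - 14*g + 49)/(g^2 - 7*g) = (g - 7)/g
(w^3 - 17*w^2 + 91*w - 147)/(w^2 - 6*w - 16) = (-w^3 + 17*w^2 - 91*w + 147)/(-w^2 + 6*w + 16)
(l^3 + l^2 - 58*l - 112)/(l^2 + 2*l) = l - 1 - 56/l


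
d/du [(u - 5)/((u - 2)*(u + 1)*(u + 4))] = 2*(-u^3 + 6*u^2 + 15*u - 19)/(u^6 + 6*u^5 - 3*u^4 - 52*u^3 - 12*u^2 + 96*u + 64)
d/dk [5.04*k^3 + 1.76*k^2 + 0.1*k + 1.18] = 15.12*k^2 + 3.52*k + 0.1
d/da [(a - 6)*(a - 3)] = 2*a - 9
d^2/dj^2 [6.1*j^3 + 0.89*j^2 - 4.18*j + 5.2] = 36.6*j + 1.78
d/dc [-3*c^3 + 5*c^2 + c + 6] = -9*c^2 + 10*c + 1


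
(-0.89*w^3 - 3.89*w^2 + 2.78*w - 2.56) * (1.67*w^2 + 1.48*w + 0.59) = -1.4863*w^5 - 7.8135*w^4 - 1.6397*w^3 - 2.4559*w^2 - 2.1486*w - 1.5104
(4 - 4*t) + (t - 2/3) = 10/3 - 3*t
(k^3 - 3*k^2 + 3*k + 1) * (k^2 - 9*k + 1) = k^5 - 12*k^4 + 31*k^3 - 29*k^2 - 6*k + 1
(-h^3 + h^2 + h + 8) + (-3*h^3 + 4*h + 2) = -4*h^3 + h^2 + 5*h + 10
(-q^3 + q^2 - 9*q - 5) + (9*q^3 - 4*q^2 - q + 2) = 8*q^3 - 3*q^2 - 10*q - 3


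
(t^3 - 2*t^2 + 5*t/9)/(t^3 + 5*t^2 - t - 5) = t*(9*t^2 - 18*t + 5)/(9*(t^3 + 5*t^2 - t - 5))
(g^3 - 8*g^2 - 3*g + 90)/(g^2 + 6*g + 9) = (g^2 - 11*g + 30)/(g + 3)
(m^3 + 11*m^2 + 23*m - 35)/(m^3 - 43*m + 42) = (m + 5)/(m - 6)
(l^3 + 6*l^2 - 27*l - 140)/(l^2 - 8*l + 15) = (l^2 + 11*l + 28)/(l - 3)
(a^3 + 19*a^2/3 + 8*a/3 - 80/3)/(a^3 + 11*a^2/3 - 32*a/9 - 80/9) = 3*(a + 4)/(3*a + 4)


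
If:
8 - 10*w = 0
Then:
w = 4/5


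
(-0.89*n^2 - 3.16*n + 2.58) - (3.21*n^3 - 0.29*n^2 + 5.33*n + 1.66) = -3.21*n^3 - 0.6*n^2 - 8.49*n + 0.92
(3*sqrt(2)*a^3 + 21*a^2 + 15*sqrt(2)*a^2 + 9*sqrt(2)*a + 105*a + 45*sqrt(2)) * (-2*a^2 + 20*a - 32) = -6*sqrt(2)*a^5 - 42*a^4 + 30*sqrt(2)*a^4 + 210*a^3 + 186*sqrt(2)*a^3 - 390*sqrt(2)*a^2 + 1428*a^2 - 3360*a + 612*sqrt(2)*a - 1440*sqrt(2)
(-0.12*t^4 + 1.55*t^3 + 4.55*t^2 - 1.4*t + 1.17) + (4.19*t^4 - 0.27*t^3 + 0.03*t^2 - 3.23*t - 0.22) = 4.07*t^4 + 1.28*t^3 + 4.58*t^2 - 4.63*t + 0.95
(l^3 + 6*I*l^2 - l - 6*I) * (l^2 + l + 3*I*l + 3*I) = l^5 + l^4 + 9*I*l^4 - 19*l^3 + 9*I*l^3 - 19*l^2 - 9*I*l^2 + 18*l - 9*I*l + 18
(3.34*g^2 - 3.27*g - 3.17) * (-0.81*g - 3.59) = -2.7054*g^3 - 9.3419*g^2 + 14.307*g + 11.3803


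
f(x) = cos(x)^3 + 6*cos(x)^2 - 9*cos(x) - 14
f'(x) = -3*sin(x)*cos(x)^2 - 12*sin(x)*cos(x) + 9*sin(x)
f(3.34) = -0.35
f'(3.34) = -3.52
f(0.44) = -16.49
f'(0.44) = -1.84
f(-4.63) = -13.22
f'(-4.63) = 9.93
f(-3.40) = -0.59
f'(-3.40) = 4.55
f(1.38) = -15.48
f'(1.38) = 6.50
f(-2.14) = -7.56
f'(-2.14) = -12.29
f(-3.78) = -3.42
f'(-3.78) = 9.95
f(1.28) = -16.06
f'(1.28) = 5.09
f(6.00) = -16.22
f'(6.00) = 1.48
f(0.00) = -16.00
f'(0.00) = 0.00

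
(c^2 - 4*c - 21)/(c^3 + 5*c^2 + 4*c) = (c^2 - 4*c - 21)/(c*(c^2 + 5*c + 4))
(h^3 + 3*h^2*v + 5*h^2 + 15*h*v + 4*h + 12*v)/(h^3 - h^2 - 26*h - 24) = (h + 3*v)/(h - 6)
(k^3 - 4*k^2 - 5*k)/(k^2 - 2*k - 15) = k*(k + 1)/(k + 3)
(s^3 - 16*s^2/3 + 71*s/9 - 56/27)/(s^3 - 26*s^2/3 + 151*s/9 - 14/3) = (s - 8/3)/(s - 6)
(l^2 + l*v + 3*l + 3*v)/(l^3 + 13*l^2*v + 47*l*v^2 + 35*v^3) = (l + 3)/(l^2 + 12*l*v + 35*v^2)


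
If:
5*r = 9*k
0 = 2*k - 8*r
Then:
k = 0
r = 0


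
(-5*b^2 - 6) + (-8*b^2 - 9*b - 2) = -13*b^2 - 9*b - 8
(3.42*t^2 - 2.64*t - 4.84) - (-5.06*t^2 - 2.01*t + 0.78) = 8.48*t^2 - 0.63*t - 5.62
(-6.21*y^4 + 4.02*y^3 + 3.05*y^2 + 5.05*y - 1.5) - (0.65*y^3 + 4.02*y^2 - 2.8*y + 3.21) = -6.21*y^4 + 3.37*y^3 - 0.97*y^2 + 7.85*y - 4.71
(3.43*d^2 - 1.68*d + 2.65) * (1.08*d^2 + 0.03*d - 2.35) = 3.7044*d^4 - 1.7115*d^3 - 5.2489*d^2 + 4.0275*d - 6.2275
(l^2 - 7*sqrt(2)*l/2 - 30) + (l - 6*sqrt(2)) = l^2 - 7*sqrt(2)*l/2 + l - 30 - 6*sqrt(2)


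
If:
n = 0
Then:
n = 0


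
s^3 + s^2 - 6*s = s*(s - 2)*(s + 3)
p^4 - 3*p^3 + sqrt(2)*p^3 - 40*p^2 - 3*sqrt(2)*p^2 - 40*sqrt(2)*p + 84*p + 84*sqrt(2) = (p - 7)*(p - 2)*(p + 6)*(p + sqrt(2))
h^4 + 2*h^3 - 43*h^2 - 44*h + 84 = (h - 6)*(h - 1)*(h + 2)*(h + 7)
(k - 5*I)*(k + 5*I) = k^2 + 25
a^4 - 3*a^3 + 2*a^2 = a^2*(a - 2)*(a - 1)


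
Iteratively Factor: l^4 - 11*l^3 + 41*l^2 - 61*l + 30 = (l - 1)*(l^3 - 10*l^2 + 31*l - 30) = (l - 5)*(l - 1)*(l^2 - 5*l + 6) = (l - 5)*(l - 2)*(l - 1)*(l - 3)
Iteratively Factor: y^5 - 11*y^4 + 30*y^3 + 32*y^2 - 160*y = (y - 5)*(y^4 - 6*y^3 + 32*y) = (y - 5)*(y - 4)*(y^3 - 2*y^2 - 8*y) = (y - 5)*(y - 4)*(y + 2)*(y^2 - 4*y) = (y - 5)*(y - 4)^2*(y + 2)*(y)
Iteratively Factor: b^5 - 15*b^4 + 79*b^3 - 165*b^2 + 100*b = (b - 4)*(b^4 - 11*b^3 + 35*b^2 - 25*b) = (b - 4)*(b - 1)*(b^3 - 10*b^2 + 25*b) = (b - 5)*(b - 4)*(b - 1)*(b^2 - 5*b) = b*(b - 5)*(b - 4)*(b - 1)*(b - 5)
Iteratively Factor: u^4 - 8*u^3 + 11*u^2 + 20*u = (u + 1)*(u^3 - 9*u^2 + 20*u) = (u - 5)*(u + 1)*(u^2 - 4*u) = u*(u - 5)*(u + 1)*(u - 4)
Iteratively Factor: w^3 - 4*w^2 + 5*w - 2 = (w - 1)*(w^2 - 3*w + 2) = (w - 2)*(w - 1)*(w - 1)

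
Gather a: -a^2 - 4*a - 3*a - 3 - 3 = -a^2 - 7*a - 6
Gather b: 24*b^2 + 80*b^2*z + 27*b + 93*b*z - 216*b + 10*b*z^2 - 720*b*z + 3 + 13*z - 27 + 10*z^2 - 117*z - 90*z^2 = b^2*(80*z + 24) + b*(10*z^2 - 627*z - 189) - 80*z^2 - 104*z - 24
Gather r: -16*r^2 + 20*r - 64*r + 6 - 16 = -16*r^2 - 44*r - 10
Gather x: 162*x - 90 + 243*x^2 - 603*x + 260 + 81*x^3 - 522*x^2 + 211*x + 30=81*x^3 - 279*x^2 - 230*x + 200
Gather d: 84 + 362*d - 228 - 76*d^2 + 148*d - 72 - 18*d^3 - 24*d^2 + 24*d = -18*d^3 - 100*d^2 + 534*d - 216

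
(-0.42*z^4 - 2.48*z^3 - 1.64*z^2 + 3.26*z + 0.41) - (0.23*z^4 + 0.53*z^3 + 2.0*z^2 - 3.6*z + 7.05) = -0.65*z^4 - 3.01*z^3 - 3.64*z^2 + 6.86*z - 6.64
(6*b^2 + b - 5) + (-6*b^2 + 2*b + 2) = 3*b - 3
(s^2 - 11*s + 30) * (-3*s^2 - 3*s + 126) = -3*s^4 + 30*s^3 + 69*s^2 - 1476*s + 3780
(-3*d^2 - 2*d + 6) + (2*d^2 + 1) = -d^2 - 2*d + 7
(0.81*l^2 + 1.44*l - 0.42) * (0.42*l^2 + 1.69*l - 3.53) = 0.3402*l^4 + 1.9737*l^3 - 0.602100000000001*l^2 - 5.793*l + 1.4826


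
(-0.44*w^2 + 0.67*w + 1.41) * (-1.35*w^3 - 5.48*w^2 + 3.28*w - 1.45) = 0.594*w^5 + 1.5067*w^4 - 7.0183*w^3 - 4.8912*w^2 + 3.6533*w - 2.0445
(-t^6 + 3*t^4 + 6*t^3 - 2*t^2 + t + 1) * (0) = 0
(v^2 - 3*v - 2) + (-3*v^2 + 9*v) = -2*v^2 + 6*v - 2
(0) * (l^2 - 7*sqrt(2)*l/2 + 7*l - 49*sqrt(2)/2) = 0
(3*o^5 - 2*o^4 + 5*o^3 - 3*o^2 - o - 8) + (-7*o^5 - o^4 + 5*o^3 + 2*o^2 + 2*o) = -4*o^5 - 3*o^4 + 10*o^3 - o^2 + o - 8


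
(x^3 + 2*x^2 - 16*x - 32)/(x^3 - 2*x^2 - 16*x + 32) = (x + 2)/(x - 2)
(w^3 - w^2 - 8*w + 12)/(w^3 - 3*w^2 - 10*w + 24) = (w - 2)/(w - 4)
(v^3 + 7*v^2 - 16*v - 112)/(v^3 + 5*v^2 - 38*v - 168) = (v - 4)/(v - 6)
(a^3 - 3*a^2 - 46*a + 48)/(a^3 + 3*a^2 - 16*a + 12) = (a - 8)/(a - 2)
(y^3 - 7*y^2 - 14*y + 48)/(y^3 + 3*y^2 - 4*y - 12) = (y - 8)/(y + 2)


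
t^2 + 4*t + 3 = (t + 1)*(t + 3)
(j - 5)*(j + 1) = j^2 - 4*j - 5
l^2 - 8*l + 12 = (l - 6)*(l - 2)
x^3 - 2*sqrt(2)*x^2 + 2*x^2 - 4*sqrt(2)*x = x*(x + 2)*(x - 2*sqrt(2))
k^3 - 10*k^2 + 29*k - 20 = (k - 5)*(k - 4)*(k - 1)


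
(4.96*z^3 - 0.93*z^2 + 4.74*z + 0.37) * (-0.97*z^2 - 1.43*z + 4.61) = -4.8112*z^5 - 6.1907*z^4 + 19.5977*z^3 - 11.4244*z^2 + 21.3223*z + 1.7057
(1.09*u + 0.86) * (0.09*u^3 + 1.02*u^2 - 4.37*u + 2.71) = 0.0981*u^4 + 1.1892*u^3 - 3.8861*u^2 - 0.8043*u + 2.3306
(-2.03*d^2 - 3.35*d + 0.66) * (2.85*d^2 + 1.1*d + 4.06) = -5.7855*d^4 - 11.7805*d^3 - 10.0458*d^2 - 12.875*d + 2.6796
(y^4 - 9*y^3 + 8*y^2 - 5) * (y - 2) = y^5 - 11*y^4 + 26*y^3 - 16*y^2 - 5*y + 10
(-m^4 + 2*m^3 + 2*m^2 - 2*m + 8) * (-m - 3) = m^5 + m^4 - 8*m^3 - 4*m^2 - 2*m - 24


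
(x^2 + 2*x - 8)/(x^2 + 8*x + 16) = (x - 2)/(x + 4)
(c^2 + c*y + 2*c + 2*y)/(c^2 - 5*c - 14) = (c + y)/(c - 7)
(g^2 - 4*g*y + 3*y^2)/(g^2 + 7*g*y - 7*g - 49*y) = (g^2 - 4*g*y + 3*y^2)/(g^2 + 7*g*y - 7*g - 49*y)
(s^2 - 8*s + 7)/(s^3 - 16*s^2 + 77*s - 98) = (s - 1)/(s^2 - 9*s + 14)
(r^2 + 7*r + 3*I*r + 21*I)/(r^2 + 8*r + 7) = (r + 3*I)/(r + 1)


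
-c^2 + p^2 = (-c + p)*(c + p)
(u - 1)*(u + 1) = u^2 - 1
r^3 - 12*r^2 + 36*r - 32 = (r - 8)*(r - 2)^2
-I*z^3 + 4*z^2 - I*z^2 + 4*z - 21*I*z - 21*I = (z - 3*I)*(z + 7*I)*(-I*z - I)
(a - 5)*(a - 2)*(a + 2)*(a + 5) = a^4 - 29*a^2 + 100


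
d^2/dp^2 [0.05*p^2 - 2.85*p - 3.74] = 0.100000000000000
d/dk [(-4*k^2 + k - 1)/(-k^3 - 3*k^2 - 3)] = (-4*k^4 + 2*k^3 + 18*k - 3)/(k^6 + 6*k^5 + 9*k^4 + 6*k^3 + 18*k^2 + 9)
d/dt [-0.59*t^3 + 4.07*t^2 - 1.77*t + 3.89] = -1.77*t^2 + 8.14*t - 1.77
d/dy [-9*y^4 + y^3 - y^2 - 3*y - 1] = -36*y^3 + 3*y^2 - 2*y - 3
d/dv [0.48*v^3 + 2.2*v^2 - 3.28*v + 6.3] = 1.44*v^2 + 4.4*v - 3.28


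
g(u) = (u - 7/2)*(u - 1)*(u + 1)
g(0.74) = 1.25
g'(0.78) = -4.63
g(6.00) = 87.50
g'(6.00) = 65.00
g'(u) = (u - 7/2)*(u - 1) + (u - 7/2)*(u + 1) + (u - 1)*(u + 1)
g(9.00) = 440.00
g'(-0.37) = 2.00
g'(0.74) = -4.54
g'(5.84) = 60.44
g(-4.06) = -117.06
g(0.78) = 1.07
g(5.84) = 77.47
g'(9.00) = 179.00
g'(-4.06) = 76.87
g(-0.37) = 3.34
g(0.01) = 3.49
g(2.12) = -4.82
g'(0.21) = -2.34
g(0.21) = 3.14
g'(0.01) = -1.07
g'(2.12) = -2.36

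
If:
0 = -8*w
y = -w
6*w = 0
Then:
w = 0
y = 0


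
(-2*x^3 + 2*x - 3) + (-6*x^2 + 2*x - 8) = -2*x^3 - 6*x^2 + 4*x - 11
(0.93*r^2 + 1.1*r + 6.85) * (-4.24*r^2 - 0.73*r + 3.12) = -3.9432*r^4 - 5.3429*r^3 - 26.9454*r^2 - 1.5685*r + 21.372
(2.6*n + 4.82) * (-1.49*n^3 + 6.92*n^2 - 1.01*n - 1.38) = -3.874*n^4 + 10.8102*n^3 + 30.7284*n^2 - 8.4562*n - 6.6516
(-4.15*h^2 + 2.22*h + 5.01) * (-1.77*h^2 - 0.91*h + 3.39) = 7.3455*h^4 - 0.1529*h^3 - 24.9564*h^2 + 2.9667*h + 16.9839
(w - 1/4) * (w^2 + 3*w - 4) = w^3 + 11*w^2/4 - 19*w/4 + 1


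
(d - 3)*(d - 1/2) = d^2 - 7*d/2 + 3/2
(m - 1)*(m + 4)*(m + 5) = m^3 + 8*m^2 + 11*m - 20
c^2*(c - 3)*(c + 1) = c^4 - 2*c^3 - 3*c^2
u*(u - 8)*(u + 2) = u^3 - 6*u^2 - 16*u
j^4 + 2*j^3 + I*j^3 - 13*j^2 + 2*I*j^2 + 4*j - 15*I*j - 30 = (j - 3)*(j + 5)*(j - I)*(j + 2*I)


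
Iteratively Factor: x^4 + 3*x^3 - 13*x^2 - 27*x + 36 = (x + 3)*(x^3 - 13*x + 12) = (x - 1)*(x + 3)*(x^2 + x - 12) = (x - 3)*(x - 1)*(x + 3)*(x + 4)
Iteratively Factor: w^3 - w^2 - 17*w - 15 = (w + 3)*(w^2 - 4*w - 5) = (w + 1)*(w + 3)*(w - 5)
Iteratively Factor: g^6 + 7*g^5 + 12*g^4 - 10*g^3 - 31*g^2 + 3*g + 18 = (g + 3)*(g^5 + 4*g^4 - 10*g^2 - g + 6) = (g - 1)*(g + 3)*(g^4 + 5*g^3 + 5*g^2 - 5*g - 6) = (g - 1)^2*(g + 3)*(g^3 + 6*g^2 + 11*g + 6) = (g - 1)^2*(g + 2)*(g + 3)*(g^2 + 4*g + 3) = (g - 1)^2*(g + 1)*(g + 2)*(g + 3)*(g + 3)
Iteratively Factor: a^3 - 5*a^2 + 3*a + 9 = (a - 3)*(a^2 - 2*a - 3) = (a - 3)*(a + 1)*(a - 3)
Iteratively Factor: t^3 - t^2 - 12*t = (t - 4)*(t^2 + 3*t) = t*(t - 4)*(t + 3)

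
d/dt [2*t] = 2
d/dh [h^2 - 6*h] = 2*h - 6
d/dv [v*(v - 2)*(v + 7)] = 3*v^2 + 10*v - 14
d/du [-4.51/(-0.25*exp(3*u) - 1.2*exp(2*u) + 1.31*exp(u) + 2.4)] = (-3.3825*exp(2*u) - 10.824*exp(u) + 5.9081)*exp(u)/(0.25*exp(3*u) + 1.2*exp(2*u) - 1.31*exp(u) - 2.4)^2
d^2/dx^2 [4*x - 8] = 0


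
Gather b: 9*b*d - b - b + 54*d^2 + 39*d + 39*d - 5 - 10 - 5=b*(9*d - 2) + 54*d^2 + 78*d - 20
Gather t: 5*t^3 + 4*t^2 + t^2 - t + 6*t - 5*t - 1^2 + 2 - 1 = 5*t^3 + 5*t^2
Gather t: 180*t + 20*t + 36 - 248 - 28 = 200*t - 240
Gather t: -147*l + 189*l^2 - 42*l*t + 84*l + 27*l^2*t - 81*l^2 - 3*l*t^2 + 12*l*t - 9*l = 108*l^2 - 3*l*t^2 - 72*l + t*(27*l^2 - 30*l)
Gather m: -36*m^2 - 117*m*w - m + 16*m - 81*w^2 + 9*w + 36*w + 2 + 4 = -36*m^2 + m*(15 - 117*w) - 81*w^2 + 45*w + 6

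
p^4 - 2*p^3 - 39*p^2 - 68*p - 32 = (p - 8)*(p + 1)^2*(p + 4)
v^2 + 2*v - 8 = (v - 2)*(v + 4)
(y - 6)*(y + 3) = y^2 - 3*y - 18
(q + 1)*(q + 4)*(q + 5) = q^3 + 10*q^2 + 29*q + 20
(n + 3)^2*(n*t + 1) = n^3*t + 6*n^2*t + n^2 + 9*n*t + 6*n + 9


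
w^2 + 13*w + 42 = (w + 6)*(w + 7)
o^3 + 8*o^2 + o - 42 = (o - 2)*(o + 3)*(o + 7)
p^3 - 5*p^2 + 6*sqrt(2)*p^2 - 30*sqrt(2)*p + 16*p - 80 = (p - 5)*(p + 2*sqrt(2))*(p + 4*sqrt(2))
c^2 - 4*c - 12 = (c - 6)*(c + 2)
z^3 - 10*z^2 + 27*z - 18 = (z - 6)*(z - 3)*(z - 1)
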